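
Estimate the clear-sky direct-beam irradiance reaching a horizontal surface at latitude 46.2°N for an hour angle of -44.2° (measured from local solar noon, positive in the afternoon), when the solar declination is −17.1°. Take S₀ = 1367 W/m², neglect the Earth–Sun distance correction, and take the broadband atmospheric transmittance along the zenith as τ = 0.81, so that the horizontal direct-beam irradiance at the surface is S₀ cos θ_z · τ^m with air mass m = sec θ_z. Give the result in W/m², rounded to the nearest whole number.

160 W/m²

cos θ_z = sin φ sin δ + cos φ cos δ cos H = (0.7218)(-0.2940) + (0.6921)(0.9558)(0.7169) = 0.2620.
Air mass m = 1/cos θ_z = 1/0.2620 = 3.817; τ^m = 0.81^3.817 = 0.4474.
Surface direct beam = 1367 × 0.2620 × 0.4474 = 160.24 W/m².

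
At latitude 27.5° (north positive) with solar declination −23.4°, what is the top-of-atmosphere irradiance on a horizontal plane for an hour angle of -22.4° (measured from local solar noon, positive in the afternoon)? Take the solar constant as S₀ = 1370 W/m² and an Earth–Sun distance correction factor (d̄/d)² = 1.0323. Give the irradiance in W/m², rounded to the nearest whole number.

805 W/m²

With φ = 27.5°, δ = -23.4°, H = -22.40°: sin φ sin δ = -0.1834, cos φ cos δ cos H = 0.7526, so cos θ_z = 0.5692.
Top-of-atmosphere irradiance = S₀ (d̄/d)² cos θ_z = 1370 × 1.0323 × 0.5692 = 804.99 W/m².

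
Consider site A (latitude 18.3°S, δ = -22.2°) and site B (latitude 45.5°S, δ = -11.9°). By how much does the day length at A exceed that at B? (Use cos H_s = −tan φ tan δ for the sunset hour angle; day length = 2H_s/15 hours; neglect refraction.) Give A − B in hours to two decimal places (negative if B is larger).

A: H_s = arccos(−tan -18.3° · tan -22.2°) = 97.76°, so 2H_s/15 = 13.0347 h.
B: H_s = arccos(−tan -45.5° · tan -11.9°) = 102.38°, so 2H_s/15 = 13.6507 h.
A − B = 13.0347 − 13.6507 = -0.6160 h.

-0.62 h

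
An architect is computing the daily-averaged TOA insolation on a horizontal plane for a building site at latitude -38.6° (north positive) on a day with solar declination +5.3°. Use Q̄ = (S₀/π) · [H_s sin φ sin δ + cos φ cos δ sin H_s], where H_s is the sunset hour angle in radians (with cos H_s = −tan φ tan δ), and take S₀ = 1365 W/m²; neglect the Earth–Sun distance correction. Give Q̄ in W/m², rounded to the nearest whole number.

300 W/m²

The sunset hour angle satisfies cos H_s = −tan φ tan δ = 0.0741, giving H_s = 85.75°. In radians, H_s = 1.4966.
H_s sin φ sin δ = 1.4966 × -0.6239 × 0.0924 = -0.0863.
cos φ cos δ sin H_s = 0.7815 × 0.9957 × 0.9972 = 0.7760.
Q̄ = (1365/π) × (-0.0863 + 0.7760) = 434.49 × 0.6897 = 299.67 W/m².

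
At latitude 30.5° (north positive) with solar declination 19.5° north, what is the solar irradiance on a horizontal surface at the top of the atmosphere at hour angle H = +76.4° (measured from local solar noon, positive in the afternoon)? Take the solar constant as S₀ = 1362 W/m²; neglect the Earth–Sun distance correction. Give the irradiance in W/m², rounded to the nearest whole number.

cos θ_z = sin(30.5°) sin(19.5°) + cos(30.5°) cos(19.5°) cos(76.40°) = 0.1694 + 0.1910 = 0.3604.
Top-of-atmosphere irradiance = S₀ cos θ_z = 1362 × 0.3604 = 490.86 W/m².

491 W/m²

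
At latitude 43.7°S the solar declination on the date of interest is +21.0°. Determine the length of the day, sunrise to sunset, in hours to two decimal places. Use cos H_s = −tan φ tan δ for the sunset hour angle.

9.13 hours

−tan φ tan δ = −(-0.9556)(0.3839) = 0.3669; H_s = arccos(0.3669) = 68.48°.
Day length = 2 H_s / 15° h⁻¹ = 136.96° / 15 = 9.131 h.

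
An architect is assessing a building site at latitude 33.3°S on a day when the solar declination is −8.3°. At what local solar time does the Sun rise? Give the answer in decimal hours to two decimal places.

cos H_s = −tan(-33.3°) · tan(-8.3°) = -0.0958, so H_s = arccos(-0.0958) = 95.50°.
Sunrise is at 12 − H_s/15 = 12 − 6.367 = 5.633 h local solar time.

5.63 h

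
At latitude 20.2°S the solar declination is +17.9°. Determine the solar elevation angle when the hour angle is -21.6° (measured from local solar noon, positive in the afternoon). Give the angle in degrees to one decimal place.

46.4°

cos θ_z = sin(-20.2°) sin(17.9°) + cos(-20.2°) cos(17.9°) cos(-21.60°) = -0.1061 + 0.8304 = 0.7243.
θ_z = arccos(0.7243) = 43.59°, so the elevation is 90° − 43.59° = 46.41°.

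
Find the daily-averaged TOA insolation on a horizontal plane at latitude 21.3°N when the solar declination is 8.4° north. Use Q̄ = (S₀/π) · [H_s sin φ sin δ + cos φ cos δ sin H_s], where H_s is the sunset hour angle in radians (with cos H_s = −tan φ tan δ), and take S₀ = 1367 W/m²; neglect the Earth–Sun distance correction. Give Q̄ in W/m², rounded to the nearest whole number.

−tan φ tan δ = −(0.3899)(0.1477) = -0.0576; H_s = arccos(-0.0576) = 93.30°. In radians, H_s = 1.6284.
H_s sin φ sin δ = 1.6284 × 0.3633 × 0.1461 = 0.0864.
cos φ cos δ sin H_s = 0.9317 × 0.9893 × 0.9983 = 0.9202.
Q̄ = (1367/π) × (0.0864 + 0.9202) = 435.13 × 1.0066 = 438.00 W/m².

438 W/m²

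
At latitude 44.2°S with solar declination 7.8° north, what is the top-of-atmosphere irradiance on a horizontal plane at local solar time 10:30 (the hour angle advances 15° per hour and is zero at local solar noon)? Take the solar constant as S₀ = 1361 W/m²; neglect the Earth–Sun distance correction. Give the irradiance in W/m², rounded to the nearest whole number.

Hour angle H = 15° × (10.5 − 12) = -22.50°.
With φ = -44.2°, δ = 7.8°, H = -22.50°: sin φ sin δ = -0.0946, cos φ cos δ cos H = 0.6562, so cos θ_z = 0.5616.
Top-of-atmosphere irradiance = S₀ cos θ_z = 1361 × 0.5616 = 764.34 W/m².

764 W/m²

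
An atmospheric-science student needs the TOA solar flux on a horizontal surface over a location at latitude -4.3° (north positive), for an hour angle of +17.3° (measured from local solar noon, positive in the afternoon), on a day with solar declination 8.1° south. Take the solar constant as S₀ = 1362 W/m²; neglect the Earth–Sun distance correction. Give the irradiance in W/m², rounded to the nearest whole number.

cos θ_z = sin(-4.3°) sin(-8.1°) + cos(-4.3°) cos(-8.1°) cos(17.30°) = 0.0106 + 0.9426 = 0.9532.
Top-of-atmosphere irradiance = S₀ cos θ_z = 1362 × 0.9532 = 1298.26 W/m².

1298 W/m²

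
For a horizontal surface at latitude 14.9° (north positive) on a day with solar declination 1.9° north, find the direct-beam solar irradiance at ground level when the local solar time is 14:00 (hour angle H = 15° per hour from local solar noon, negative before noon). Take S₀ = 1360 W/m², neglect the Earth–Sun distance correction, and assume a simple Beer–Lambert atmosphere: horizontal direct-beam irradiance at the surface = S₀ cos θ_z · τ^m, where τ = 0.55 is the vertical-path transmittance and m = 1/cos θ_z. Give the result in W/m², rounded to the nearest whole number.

566 W/m²

Hour angle H = 15° × (14 − 12) = 30.00°.
cos θ_z = sin(14.9°) sin(1.9°) + cos(14.9°) cos(1.9°) cos(30.00°) = 0.0085 + 0.8364 = 0.8449.
Air mass m = 1/cos θ_z = 1/0.8449 = 1.184; τ^m = 0.55^1.184 = 0.4927.
Surface direct beam = 1360 × 0.8449 × 0.4927 = 566.14 W/m².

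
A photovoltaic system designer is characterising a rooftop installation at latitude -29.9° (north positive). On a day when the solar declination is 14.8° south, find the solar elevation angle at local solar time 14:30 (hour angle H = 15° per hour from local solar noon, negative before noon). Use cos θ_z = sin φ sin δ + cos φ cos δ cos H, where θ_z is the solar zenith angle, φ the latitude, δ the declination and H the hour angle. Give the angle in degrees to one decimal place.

52.4°

Hour angle H = 15° × (14.5 − 12) = 37.50°.
With φ = -29.9°, δ = -14.8°, H = 37.50°: sin φ sin δ = 0.1273, cos φ cos δ cos H = 0.6649, so cos θ_z = 0.7922.
θ_z = arccos(0.7922) = 37.61°, so the elevation is 90° − 37.61° = 52.39°.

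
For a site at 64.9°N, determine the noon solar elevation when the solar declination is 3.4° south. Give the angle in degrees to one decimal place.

21.7°

At local solar noon the hour angle is zero, so the elevation is 90° − |φ − δ| = 90° − |64.9° − (-3.4°)| = 90° − 68.3° = 21.7°.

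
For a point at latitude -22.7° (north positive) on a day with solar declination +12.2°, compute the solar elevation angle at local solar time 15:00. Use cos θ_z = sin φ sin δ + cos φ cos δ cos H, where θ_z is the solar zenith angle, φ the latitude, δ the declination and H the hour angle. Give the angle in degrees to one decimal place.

33.8°

Hour angle H = 15° × (15 − 12) = 45.00°.
With φ = -22.7°, δ = 12.2°, H = 45.00°: sin φ sin δ = -0.0816, cos φ cos δ cos H = 0.6376, so cos θ_z = 0.5560.
θ_z = arccos(0.5560) = 56.22°, so the elevation is 90° − 56.22° = 33.78°.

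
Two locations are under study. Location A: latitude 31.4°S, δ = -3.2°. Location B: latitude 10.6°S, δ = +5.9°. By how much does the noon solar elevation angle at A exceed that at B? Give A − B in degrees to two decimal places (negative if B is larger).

A: 90° − |-31.4 − (-3.2)| = 61.80°.
B: 90° − |-10.6 − (5.9)| = 73.50°.
A − B = 61.80 − 73.50 = -11.70°.

-11.70°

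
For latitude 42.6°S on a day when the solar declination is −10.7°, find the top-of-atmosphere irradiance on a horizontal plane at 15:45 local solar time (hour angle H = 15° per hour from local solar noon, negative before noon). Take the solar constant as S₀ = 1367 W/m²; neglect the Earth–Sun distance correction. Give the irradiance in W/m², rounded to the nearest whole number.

Hour angle H = 15° × (15.75 − 12) = 56.25°.
cos θ_z = sin φ sin δ + cos φ cos δ cos H = (-0.6769)(-0.1857) + (0.7361)(0.9826)(0.5556) = 0.5276.
Top-of-atmosphere irradiance = S₀ cos θ_z = 1367 × 0.5276 = 721.23 W/m².

721 W/m²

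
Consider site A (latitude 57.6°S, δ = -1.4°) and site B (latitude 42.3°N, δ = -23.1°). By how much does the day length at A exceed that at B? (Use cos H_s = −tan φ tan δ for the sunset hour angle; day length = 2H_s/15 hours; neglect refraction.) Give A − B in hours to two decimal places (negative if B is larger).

A: H_s = arccos(−tan -57.6° · tan -1.4°) = 92.21°, so 2H_s/15 = 12.2947 h.
B: H_s = arccos(−tan 42.3° · tan -23.1°) = 67.16°, so 2H_s/15 = 8.9547 h.
A − B = 12.2947 − 8.9547 = 3.3400 h.

+3.34 h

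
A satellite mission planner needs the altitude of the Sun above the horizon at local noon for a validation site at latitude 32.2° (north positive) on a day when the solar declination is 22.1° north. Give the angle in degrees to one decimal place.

At local solar noon the hour angle is zero, so the elevation is 90° − |φ − δ| = 90° − |32.2° − (22.1°)| = 90° − 10.1° = 79.9°.

79.9°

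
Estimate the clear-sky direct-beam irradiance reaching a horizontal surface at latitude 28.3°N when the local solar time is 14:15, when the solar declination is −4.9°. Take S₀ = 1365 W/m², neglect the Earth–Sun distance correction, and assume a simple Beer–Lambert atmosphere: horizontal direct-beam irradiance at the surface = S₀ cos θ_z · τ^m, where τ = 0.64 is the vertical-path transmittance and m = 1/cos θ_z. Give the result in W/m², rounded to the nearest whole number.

Hour angle H = 15° × (14.25 − 12) = 33.75°.
cos θ_z = sin(28.3°) sin(-4.9°) + cos(28.3°) cos(-4.9°) cos(33.75°) = -0.0405 + 0.7294 = 0.6889.
Air mass m = 1/cos θ_z = 1/0.6889 = 1.452; τ^m = 0.64^1.452 = 0.5231.
Surface direct beam = 1365 × 0.6889 × 0.5231 = 491.90 W/m².

492 W/m²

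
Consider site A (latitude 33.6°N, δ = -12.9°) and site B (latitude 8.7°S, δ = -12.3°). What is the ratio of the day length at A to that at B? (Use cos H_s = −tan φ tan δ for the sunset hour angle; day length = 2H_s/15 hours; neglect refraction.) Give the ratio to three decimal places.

A: H_s = arccos(−tan 33.6° · tan -12.9°) = 81.25°, so 2H_s/15 = 10.8333 h.
B: H_s = arccos(−tan -8.7° · tan -12.3°) = 91.91°, so 2H_s/15 = 12.2547 h.
Ratio A/B = 10.8333 / 12.2547 = 0.8840.

0.884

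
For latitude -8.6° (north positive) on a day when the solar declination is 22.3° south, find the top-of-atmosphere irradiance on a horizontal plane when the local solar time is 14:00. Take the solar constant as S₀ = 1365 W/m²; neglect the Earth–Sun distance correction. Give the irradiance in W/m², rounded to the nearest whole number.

Hour angle H = 15° × (14 − 12) = 30.00°.
cos θ_z = sin(-8.6°) sin(-22.3°) + cos(-8.6°) cos(-22.3°) cos(30.00°) = 0.0567 + 0.7922 = 0.8489.
Top-of-atmosphere irradiance = S₀ cos θ_z = 1365 × 0.8489 = 1158.75 W/m².

1159 W/m²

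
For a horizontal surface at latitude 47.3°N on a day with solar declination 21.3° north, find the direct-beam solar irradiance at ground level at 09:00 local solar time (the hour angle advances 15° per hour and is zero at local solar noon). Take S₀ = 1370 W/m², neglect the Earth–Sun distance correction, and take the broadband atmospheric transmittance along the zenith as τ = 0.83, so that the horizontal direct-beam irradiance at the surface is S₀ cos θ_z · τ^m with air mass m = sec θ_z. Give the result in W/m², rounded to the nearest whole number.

Hour angle H = 15° × (9 − 12) = -45.00°.
cos θ_z = sin φ sin δ + cos φ cos δ cos H = (0.7349)(0.3633) + (0.6782)(0.9317)(0.7071) = 0.7138.
Air mass m = 1/cos θ_z = 1/0.7138 = 1.401; τ^m = 0.83^1.401 = 0.7702.
Surface direct beam = 1370 × 0.7138 × 0.7702 = 753.18 W/m².

753 W/m²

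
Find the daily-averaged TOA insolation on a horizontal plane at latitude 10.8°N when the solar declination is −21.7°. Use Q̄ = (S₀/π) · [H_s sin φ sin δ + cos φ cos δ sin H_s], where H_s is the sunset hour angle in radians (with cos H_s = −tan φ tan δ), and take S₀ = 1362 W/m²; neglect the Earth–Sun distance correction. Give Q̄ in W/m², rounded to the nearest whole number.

The sunset hour angle satisfies cos H_s = −tan φ tan δ = 0.0759, giving H_s = 85.65°. In radians, H_s = 1.4949.
H_s sin φ sin δ = 1.4949 × 0.1874 × -0.3697 = -0.1036.
cos φ cos δ sin H_s = 0.9823 × 0.9291 × 0.9971 = 0.9100.
Q̄ = (1362/π) × (-0.1036 + 0.9100) = 433.54 × 0.8064 = 349.61 W/m².

350 W/m²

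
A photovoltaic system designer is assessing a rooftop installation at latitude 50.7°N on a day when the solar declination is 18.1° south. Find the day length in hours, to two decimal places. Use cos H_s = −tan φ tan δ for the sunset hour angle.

cos H_s = −tan(50.7°) · tan(-18.1°) = 0.3993, so H_s = arccos(0.3993) = 66.47°.
Day length = 2 H_s / 15° h⁻¹ = 132.94° / 15 = 8.863 h.

8.86 hours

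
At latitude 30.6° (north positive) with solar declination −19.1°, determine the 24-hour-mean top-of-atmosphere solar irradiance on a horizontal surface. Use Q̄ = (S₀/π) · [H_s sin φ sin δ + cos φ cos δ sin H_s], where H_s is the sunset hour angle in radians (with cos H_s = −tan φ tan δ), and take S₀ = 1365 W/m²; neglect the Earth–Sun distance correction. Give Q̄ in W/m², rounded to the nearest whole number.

cos H_s = −tan(30.6°) · tan(-19.1°) = 0.2048, so H_s = arccos(0.2048) = 78.18°. In radians, H_s = 1.3645.
H_s sin φ sin δ = 1.3645 × 0.5090 × -0.3272 = -0.2273.
cos φ cos δ sin H_s = 0.8607 × 0.9449 × 0.9788 = 0.7960.
Q̄ = (1365/π) × (-0.2273 + 0.7960) = 434.49 × 0.5687 = 247.09 W/m².

247 W/m²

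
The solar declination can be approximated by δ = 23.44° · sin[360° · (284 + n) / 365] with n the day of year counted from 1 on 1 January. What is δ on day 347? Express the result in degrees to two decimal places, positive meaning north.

360 × (284 + 347) / 365 = 622.356°; sin(622.356°) = -0.9911.
δ = 23.44 × -0.9911 = -23.231° ≈ -23.23°.

-23.23°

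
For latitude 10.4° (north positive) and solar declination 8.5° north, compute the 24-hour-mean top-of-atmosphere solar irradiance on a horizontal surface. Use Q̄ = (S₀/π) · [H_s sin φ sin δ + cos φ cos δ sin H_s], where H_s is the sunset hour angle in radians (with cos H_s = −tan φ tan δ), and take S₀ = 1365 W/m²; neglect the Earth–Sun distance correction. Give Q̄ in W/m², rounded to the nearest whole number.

441 W/m²

cos H_s = −tan(10.4°) · tan(8.5°) = -0.0274, so H_s = arccos(-0.0274) = 91.57°. In radians, H_s = 1.5982.
H_s sin φ sin δ = 1.5982 × 0.1805 × 0.1478 = 0.0426.
cos φ cos δ sin H_s = 0.9836 × 0.9890 × 0.9996 = 0.9724.
Q̄ = (1365/π) × (0.0426 + 0.9724) = 434.49 × 1.0150 = 441.01 W/m².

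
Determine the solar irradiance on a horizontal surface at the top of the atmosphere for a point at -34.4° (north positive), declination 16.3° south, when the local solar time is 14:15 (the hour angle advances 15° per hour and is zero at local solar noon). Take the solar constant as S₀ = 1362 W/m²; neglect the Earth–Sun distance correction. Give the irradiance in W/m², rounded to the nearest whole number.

1113 W/m²

Hour angle H = 15° × (14.25 − 12) = 33.75°.
With φ = -34.4°, δ = -16.3°, H = 33.75°: sin φ sin δ = 0.1586, cos φ cos δ cos H = 0.6585, so cos θ_z = 0.8171.
Top-of-atmosphere irradiance = S₀ cos θ_z = 1362 × 0.8171 = 1112.89 W/m².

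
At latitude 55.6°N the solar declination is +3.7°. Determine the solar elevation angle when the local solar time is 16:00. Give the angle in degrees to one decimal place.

19.6°

Hour angle H = 15° × (16 − 12) = 60.00°.
cos θ_z = sin(55.6°) sin(3.7°) + cos(55.6°) cos(3.7°) cos(60.00°) = 0.0532 + 0.2819 = 0.3351.
θ_z = arccos(0.3351) = 70.42°, so the elevation is 90° − 70.42° = 19.58°.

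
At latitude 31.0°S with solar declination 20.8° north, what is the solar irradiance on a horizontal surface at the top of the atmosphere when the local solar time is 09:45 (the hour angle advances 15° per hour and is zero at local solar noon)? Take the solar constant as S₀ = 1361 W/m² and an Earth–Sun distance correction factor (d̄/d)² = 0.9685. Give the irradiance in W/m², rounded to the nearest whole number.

Hour angle H = 15° × (9.75 − 12) = -33.75°.
With φ = -31.0°, δ = 20.8°, H = -33.75°: sin φ sin δ = -0.1829, cos φ cos δ cos H = 0.6663, so cos θ_z = 0.4834.
Top-of-atmosphere irradiance = S₀ (d̄/d)² cos θ_z = 1361 × 0.9685 × 0.4834 = 637.18 W/m².

637 W/m²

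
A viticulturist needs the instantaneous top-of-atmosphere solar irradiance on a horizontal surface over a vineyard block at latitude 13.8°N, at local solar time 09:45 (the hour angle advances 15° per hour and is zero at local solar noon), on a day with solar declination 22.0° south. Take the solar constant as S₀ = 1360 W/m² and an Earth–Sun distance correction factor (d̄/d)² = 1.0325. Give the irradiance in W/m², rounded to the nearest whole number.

Hour angle H = 15° × (9.75 − 12) = -33.75°.
cos θ_z = sin φ sin δ + cos φ cos δ cos H = (0.2385)(-0.3746) + (0.9711)(0.9272)(0.8315) = 0.6593.
Top-of-atmosphere irradiance = S₀ (d̄/d)² cos θ_z = 1360 × 1.0325 × 0.6593 = 925.79 W/m².

926 W/m²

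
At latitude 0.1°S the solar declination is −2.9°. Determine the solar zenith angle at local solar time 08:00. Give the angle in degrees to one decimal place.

60.0°

Hour angle H = 15° × (8 − 12) = -60.00°.
cos θ_z = sin φ sin δ + cos φ cos δ cos H = (-0.0017)(-0.0506) + (1.0000)(0.9987)(0.5000) = 0.4994.
θ_z = arccos(0.4994) = 60.04°.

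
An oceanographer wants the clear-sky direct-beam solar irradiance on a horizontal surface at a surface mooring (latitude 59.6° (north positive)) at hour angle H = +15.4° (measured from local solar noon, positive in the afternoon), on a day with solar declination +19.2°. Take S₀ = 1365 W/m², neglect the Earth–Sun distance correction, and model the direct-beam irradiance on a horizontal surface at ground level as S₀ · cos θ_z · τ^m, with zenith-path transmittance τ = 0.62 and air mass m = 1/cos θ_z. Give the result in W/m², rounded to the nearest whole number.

With φ = 59.6°, δ = 19.2°, H = 15.40°: sin φ sin δ = 0.2837, cos φ cos δ cos H = 0.4607, so cos θ_z = 0.7444.
Air mass m = 1/cos θ_z = 1/0.7444 = 1.343; τ^m = 0.62^1.343 = 0.5262.
Surface direct beam = 1365 × 0.7444 × 0.5262 = 534.67 W/m².

535 W/m²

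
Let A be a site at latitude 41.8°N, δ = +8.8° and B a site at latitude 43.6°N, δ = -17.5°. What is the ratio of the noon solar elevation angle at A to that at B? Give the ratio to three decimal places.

1.972

A: 90° − |41.8 − (8.8)| = 57.00°.
B: 90° − |43.6 − (-17.5)| = 28.90°.
Ratio A/B = 57.0000 / 28.9000 = 1.9723.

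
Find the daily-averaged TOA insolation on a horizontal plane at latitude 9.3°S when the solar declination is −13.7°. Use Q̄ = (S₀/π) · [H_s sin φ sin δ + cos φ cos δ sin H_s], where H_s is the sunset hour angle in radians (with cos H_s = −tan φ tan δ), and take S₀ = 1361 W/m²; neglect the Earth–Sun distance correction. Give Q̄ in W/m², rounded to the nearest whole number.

442 W/m²

The sunset hour angle satisfies cos H_s = −tan φ tan δ = -0.0399, giving H_s = 92.29°. In radians, H_s = 1.6108.
H_s sin φ sin δ = 1.6108 × -0.1616 × -0.2368 = 0.0616.
cos φ cos δ sin H_s = 0.9869 × 0.9715 × 0.9992 = 0.9580.
Q̄ = (1361/π) × (0.0616 + 0.9580) = 433.22 × 1.0196 = 441.71 W/m².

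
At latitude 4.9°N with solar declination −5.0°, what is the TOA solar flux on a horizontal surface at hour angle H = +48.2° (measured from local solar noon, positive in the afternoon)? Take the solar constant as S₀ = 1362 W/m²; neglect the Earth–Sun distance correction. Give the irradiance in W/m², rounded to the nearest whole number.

With φ = 4.9°, δ = -5.0°, H = 48.20°: sin φ sin δ = -0.0074, cos φ cos δ cos H = 0.6616, so cos θ_z = 0.6542.
Top-of-atmosphere irradiance = S₀ cos θ_z = 1362 × 0.6542 = 891.02 W/m².

891 W/m²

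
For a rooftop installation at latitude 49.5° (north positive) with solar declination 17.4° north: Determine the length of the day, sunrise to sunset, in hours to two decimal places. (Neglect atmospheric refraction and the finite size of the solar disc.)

cos H_s = −tan(49.5°) · tan(17.4°) = -0.3669, so H_s = arccos(-0.3669) = 111.52°.
Day length = 2 H_s / 15° h⁻¹ = 223.04° / 15 = 14.869 h.

14.87 hours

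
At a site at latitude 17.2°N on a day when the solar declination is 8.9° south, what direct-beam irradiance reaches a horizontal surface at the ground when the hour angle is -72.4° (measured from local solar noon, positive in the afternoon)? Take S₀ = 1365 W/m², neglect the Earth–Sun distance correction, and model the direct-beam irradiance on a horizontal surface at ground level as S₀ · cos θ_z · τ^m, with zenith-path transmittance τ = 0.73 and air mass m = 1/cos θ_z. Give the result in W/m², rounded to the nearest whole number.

88 W/m²

With φ = 17.2°, δ = -8.9°, H = -72.40°: sin φ sin δ = -0.0457, cos φ cos δ cos H = 0.2854, so cos θ_z = 0.2397.
Air mass m = 1/cos θ_z = 1/0.2397 = 4.172; τ^m = 0.73^4.172 = 0.2690.
Surface direct beam = 1365 × 0.2397 × 0.2690 = 88.01 W/m².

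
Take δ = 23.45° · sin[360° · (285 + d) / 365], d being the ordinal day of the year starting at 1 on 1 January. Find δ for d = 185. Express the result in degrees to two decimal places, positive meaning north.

+22.80°

360 × (285 + 185) / 365 = 463.562°; sin(463.562°) = 0.9721.
δ = 23.45 × 0.9721 = 22.796° ≈ +22.80°.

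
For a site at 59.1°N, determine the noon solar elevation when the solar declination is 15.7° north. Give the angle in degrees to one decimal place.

46.6°

At local solar noon the hour angle is zero, so the elevation is 90° − |φ − δ| = 90° − |59.1° − (15.7°)| = 90° − 43.4° = 46.6°.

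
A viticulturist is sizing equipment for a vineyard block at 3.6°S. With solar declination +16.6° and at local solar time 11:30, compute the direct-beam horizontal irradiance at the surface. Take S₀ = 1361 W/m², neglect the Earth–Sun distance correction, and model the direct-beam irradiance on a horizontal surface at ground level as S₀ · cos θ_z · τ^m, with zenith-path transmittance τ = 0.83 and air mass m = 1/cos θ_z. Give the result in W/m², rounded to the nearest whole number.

1036 W/m²

Hour angle H = 15° × (11.5 − 12) = -7.50°.
With φ = -3.6°, δ = 16.6°, H = -7.50°: sin φ sin δ = -0.0179, cos φ cos δ cos H = 0.9482, so cos θ_z = 0.9303.
Air mass m = 1/cos θ_z = 1/0.9303 = 1.075; τ^m = 0.83^1.075 = 0.8185.
Surface direct beam = 1361 × 0.9303 × 0.8185 = 1036.33 W/m².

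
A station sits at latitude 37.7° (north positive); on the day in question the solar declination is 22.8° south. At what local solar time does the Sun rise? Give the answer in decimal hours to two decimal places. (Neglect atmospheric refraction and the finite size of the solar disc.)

7.26 h

cos H_s = −tan(37.7°) · tan(-22.8°) = 0.3249, so H_s = arccos(0.3249) = 71.04°.
Sunrise is at 12 − H_s/15 = 12 − 4.736 = 7.264 h local solar time.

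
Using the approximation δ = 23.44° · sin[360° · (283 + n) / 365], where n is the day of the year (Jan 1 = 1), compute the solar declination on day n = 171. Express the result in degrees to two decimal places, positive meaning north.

+23.42°

360 × (283 + 171) / 365 = 447.781°; sin(447.781°) = 0.9993.
δ = 23.44 × 0.9993 = 23.424° ≈ +23.42°.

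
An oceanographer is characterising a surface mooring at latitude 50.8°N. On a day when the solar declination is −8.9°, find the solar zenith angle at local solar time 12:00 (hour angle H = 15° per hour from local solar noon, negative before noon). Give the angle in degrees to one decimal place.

59.7°

Hour angle H = 15° × (12 − 12) = 0.00°.
cos θ_z = sin φ sin δ + cos φ cos δ cos H = (0.7749)(-0.1547) + (0.6320)(0.9880)(1.0000) = 0.5045.
θ_z = arccos(0.5045) = 59.70°.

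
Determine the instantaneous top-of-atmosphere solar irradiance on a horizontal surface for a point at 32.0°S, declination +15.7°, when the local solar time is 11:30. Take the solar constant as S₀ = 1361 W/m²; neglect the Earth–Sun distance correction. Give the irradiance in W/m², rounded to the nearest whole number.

Hour angle H = 15° × (11.5 − 12) = -7.50°.
With φ = -32.0°, δ = 15.7°, H = -7.50°: sin φ sin δ = -0.1434, cos φ cos δ cos H = 0.8094, so cos θ_z = 0.6660.
Top-of-atmosphere irradiance = S₀ cos θ_z = 1361 × 0.6660 = 906.43 W/m².

906 W/m²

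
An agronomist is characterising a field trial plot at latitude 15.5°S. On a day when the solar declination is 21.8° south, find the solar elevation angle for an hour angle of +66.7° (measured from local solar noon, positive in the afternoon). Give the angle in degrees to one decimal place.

26.9°

With φ = -15.5°, δ = -21.8°, H = 66.70°: sin φ sin δ = 0.0992, cos φ cos δ cos H = 0.3539, so cos θ_z = 0.4531.
θ_z = arccos(0.4531) = 63.06°, so the elevation is 90° − 63.06° = 26.94°.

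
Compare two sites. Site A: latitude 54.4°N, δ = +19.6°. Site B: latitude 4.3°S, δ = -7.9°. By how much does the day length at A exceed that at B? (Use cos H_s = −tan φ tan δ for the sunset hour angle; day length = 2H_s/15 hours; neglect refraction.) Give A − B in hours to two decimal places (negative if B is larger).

+3.90 h

A: H_s = arccos(−tan 54.4° · tan 19.6°) = 119.83°, so 2H_s/15 = 15.9773 h.
B: H_s = arccos(−tan -4.3° · tan -7.9°) = 90.60°, so 2H_s/15 = 12.0800 h.
A − B = 15.9773 − 12.0800 = 3.8973 h.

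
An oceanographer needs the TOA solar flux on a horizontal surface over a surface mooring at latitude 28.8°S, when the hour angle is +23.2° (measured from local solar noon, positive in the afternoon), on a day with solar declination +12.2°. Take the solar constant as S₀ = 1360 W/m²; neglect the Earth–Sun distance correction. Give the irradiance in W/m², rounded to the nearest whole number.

932 W/m²

cos θ_z = sin(-28.8°) sin(12.2°) + cos(-28.8°) cos(12.2°) cos(23.20°) = -0.1018 + 0.7873 = 0.6855.
Top-of-atmosphere irradiance = S₀ cos θ_z = 1360 × 0.6855 = 932.28 W/m².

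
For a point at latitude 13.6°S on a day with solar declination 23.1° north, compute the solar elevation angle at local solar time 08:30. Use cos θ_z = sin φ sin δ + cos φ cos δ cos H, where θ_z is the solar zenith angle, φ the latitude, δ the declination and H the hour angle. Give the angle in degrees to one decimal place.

26.9°

Hour angle H = 15° × (8.5 − 12) = -52.50°.
cos θ_z = sin φ sin δ + cos φ cos δ cos H = (-0.2351)(0.3923) + (0.9720)(0.9198)(0.6088) = 0.4521.
θ_z = arccos(0.4521) = 63.12°, so the elevation is 90° − 63.12° = 26.88°.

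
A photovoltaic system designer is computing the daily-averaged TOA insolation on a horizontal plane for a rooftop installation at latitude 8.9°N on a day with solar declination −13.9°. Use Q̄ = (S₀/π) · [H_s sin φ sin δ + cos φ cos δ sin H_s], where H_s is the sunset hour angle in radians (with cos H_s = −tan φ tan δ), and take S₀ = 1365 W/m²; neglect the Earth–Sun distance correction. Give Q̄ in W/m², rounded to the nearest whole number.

392 W/m²

cos H_s = −tan(8.9°) · tan(-13.9°) = 0.0388, so H_s = arccos(0.0388) = 87.78°. In radians, H_s = 1.5321.
H_s sin φ sin δ = 1.5321 × 0.1547 × -0.2402 = -0.0569.
cos φ cos δ sin H_s = 0.9880 × 0.9707 × 0.9993 = 0.9584.
Q̄ = (1365/π) × (-0.0569 + 0.9584) = 434.49 × 0.9015 = 391.69 W/m².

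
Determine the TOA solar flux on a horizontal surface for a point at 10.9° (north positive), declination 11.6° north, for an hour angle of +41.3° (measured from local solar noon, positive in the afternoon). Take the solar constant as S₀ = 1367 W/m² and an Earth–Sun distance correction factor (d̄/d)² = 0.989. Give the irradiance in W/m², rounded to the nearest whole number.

1028 W/m²

cos θ_z = sin(10.9°) sin(11.6°) + cos(10.9°) cos(11.6°) cos(41.30°) = 0.0380 + 0.7226 = 0.7606.
Top-of-atmosphere irradiance = S₀ (d̄/d)² cos θ_z = 1367 × 0.989 × 0.7606 = 1028.30 W/m².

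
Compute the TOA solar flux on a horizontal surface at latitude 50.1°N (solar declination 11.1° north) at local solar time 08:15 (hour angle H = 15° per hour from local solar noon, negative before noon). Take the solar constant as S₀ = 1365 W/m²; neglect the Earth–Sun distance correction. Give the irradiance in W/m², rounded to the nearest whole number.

Hour angle H = 15° × (8.25 − 12) = -56.25°.
cos θ_z = sin φ sin δ + cos φ cos δ cos H = (0.7672)(0.1925) + (0.6414)(0.9813)(0.5556) = 0.4974.
Top-of-atmosphere irradiance = S₀ cos θ_z = 1365 × 0.4974 = 678.95 W/m².

679 W/m²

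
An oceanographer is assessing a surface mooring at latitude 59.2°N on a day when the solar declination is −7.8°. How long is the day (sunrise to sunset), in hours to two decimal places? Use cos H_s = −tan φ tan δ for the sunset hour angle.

The sunset hour angle satisfies cos H_s = −tan φ tan δ = 0.2298, giving H_s = 76.71°.
Day length = 2 H_s / 15° h⁻¹ = 153.42° / 15 = 10.228 h.

10.23 hours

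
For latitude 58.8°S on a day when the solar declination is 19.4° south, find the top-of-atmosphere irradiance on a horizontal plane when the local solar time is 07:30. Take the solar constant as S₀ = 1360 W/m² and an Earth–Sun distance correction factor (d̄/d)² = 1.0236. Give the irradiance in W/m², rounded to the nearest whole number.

Hour angle H = 15° × (7.5 − 12) = -67.50°.
cos θ_z = sin(-58.8°) sin(-19.4°) + cos(-58.8°) cos(-19.4°) cos(-67.50°) = 0.2841 + 0.1870 = 0.4711.
Top-of-atmosphere irradiance = S₀ (d̄/d)² cos θ_z = 1360 × 1.0236 × 0.4711 = 655.82 W/m².

656 W/m²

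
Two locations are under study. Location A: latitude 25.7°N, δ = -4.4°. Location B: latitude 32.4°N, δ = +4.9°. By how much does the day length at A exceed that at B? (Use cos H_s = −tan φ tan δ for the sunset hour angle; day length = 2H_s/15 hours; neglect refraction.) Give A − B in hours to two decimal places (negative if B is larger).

-0.70 h

A: H_s = arccos(−tan 25.7° · tan -4.4°) = 87.88°, so 2H_s/15 = 11.7173 h.
B: H_s = arccos(−tan 32.4° · tan 4.9°) = 93.12°, so 2H_s/15 = 12.4160 h.
A − B = 11.7173 − 12.4160 = -0.6987 h.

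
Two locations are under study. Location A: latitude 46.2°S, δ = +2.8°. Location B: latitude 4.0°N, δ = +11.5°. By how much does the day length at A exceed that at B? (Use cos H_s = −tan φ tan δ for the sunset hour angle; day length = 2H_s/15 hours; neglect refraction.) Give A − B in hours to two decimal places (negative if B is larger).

-0.50 h

A: H_s = arccos(−tan -46.2° · tan 2.8°) = 87.08°, so 2H_s/15 = 11.6107 h.
B: H_s = arccos(−tan 4.0° · tan 11.5°) = 90.82°, so 2H_s/15 = 12.1093 h.
A − B = 11.6107 − 12.1093 = -0.4986 h.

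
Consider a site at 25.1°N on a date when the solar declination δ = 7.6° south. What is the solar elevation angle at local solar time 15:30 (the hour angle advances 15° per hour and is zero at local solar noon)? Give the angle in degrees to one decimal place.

Hour angle H = 15° × (15.5 − 12) = 52.50°.
cos θ_z = sin φ sin δ + cos φ cos δ cos H = (0.4242)(-0.1323) + (0.9056)(0.9912)(0.6088) = 0.4904.
θ_z = arccos(0.4904) = 60.63°, so the elevation is 90° − 60.63° = 29.37°.

29.4°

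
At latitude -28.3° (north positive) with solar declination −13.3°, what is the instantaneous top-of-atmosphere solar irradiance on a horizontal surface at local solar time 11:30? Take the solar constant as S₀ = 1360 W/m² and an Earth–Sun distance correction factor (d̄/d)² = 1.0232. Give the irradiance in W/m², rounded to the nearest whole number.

Hour angle H = 15° × (11.5 − 12) = -7.50°.
cos θ_z = sin(-28.3°) sin(-13.3°) + cos(-28.3°) cos(-13.3°) cos(-7.50°) = 0.1091 + 0.8495 = 0.9586.
Top-of-atmosphere irradiance = S₀ (d̄/d)² cos θ_z = 1360 × 1.0232 × 0.9586 = 1333.94 W/m².

1334 W/m²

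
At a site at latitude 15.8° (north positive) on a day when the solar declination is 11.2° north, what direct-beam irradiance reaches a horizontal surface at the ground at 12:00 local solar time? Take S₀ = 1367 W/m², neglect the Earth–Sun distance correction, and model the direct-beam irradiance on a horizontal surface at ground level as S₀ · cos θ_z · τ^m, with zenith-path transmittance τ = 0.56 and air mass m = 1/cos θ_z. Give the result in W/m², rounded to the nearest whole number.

762 W/m²

Hour angle H = 15° × (12 − 12) = 0.00°.
cos θ_z = sin(15.8°) sin(11.2°) + cos(15.8°) cos(11.2°) cos(0.00°) = 0.0529 + 0.9439 = 0.9968.
Air mass m = 1/cos θ_z = 1/0.9968 = 1.003; τ^m = 0.56^1.003 = 0.5590.
Surface direct beam = 1367 × 0.9968 × 0.5590 = 761.71 W/m².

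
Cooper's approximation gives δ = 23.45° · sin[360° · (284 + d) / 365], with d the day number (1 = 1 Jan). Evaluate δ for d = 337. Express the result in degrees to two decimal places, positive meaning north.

360 × (284 + 337) / 365 = 612.493°; sin(612.493°) = -0.9537.
δ = 23.45 × -0.9537 = -22.364° ≈ -22.36°.

-22.36°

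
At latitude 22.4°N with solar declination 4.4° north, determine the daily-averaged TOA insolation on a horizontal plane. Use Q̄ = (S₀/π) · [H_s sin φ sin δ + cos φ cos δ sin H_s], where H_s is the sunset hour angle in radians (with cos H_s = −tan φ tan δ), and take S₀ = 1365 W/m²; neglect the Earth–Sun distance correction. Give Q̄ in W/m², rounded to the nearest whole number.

421 W/m²

The sunset hour angle satisfies cos H_s = −tan φ tan δ = -0.0317, giving H_s = 91.82°. In radians, H_s = 1.6026.
H_s sin φ sin δ = 1.6026 × 0.3811 × 0.0767 = 0.0468.
cos φ cos δ sin H_s = 0.9245 × 0.9971 × 0.9995 = 0.9214.
Q̄ = (1365/π) × (0.0468 + 0.9214) = 434.49 × 0.9682 = 420.67 W/m².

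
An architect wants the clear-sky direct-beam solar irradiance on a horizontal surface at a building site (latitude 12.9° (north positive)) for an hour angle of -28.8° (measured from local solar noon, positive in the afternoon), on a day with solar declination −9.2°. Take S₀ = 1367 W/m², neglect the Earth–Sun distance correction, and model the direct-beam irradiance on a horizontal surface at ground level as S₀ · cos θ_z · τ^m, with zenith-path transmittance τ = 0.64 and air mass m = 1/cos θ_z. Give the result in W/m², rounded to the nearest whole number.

cos θ_z = sin(12.9°) sin(-9.2°) + cos(12.9°) cos(-9.2°) cos(-28.80°) = -0.0357 + 0.8432 = 0.8075.
Air mass m = 1/cos θ_z = 1/0.8075 = 1.238; τ^m = 0.64^1.238 = 0.5755.
Surface direct beam = 1367 × 0.8075 × 0.5755 = 635.27 W/m².

635 W/m²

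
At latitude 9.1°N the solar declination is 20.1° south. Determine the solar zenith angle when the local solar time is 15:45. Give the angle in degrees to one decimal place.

62.6°

Hour angle H = 15° × (15.75 − 12) = 56.25°.
cos θ_z = sin φ sin δ + cos φ cos δ cos H = (0.1582)(-0.3437) + (0.9874)(0.9391)(0.5556) = 0.4608.
θ_z = arccos(0.4608) = 62.56°.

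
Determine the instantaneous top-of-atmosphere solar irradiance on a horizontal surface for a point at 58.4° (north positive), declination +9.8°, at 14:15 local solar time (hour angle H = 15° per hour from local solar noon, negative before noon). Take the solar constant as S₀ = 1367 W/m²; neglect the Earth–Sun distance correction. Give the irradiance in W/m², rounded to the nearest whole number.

Hour angle H = 15° × (14.25 − 12) = 33.75°.
cos θ_z = sin(58.4°) sin(9.8°) + cos(58.4°) cos(9.8°) cos(33.75°) = 0.1450 + 0.4293 = 0.5743.
Top-of-atmosphere irradiance = S₀ cos θ_z = 1367 × 0.5743 = 785.07 W/m².

785 W/m²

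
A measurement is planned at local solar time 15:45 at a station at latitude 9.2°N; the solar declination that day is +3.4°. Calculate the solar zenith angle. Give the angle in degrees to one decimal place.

Hour angle H = 15° × (15.75 − 12) = 56.25°.
cos θ_z = sin φ sin δ + cos φ cos δ cos H = (0.1599)(0.0593) + (0.9871)(0.9982)(0.5556) = 0.5569.
θ_z = arccos(0.5569) = 56.16°.

56.2°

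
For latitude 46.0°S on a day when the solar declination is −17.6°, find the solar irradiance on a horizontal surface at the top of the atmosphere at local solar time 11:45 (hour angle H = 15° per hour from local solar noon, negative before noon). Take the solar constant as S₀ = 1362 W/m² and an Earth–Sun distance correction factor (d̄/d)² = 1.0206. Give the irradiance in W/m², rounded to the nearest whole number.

1221 W/m²

Hour angle H = 15° × (11.75 − 12) = -3.75°.
With φ = -46.0°, δ = -17.6°, H = -3.75°: sin φ sin δ = 0.2175, cos φ cos δ cos H = 0.6607, so cos θ_z = 0.8782.
Top-of-atmosphere irradiance = S₀ (d̄/d)² cos θ_z = 1362 × 1.0206 × 0.8782 = 1220.75 W/m².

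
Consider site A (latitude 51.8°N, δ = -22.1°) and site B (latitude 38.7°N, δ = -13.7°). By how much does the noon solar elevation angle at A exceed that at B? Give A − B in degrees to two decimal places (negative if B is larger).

A: 90° − |51.8 − (-22.1)| = 16.10°.
B: 90° − |38.7 − (-13.7)| = 37.60°.
A − B = 16.10 − 37.60 = -21.50°.

-21.50°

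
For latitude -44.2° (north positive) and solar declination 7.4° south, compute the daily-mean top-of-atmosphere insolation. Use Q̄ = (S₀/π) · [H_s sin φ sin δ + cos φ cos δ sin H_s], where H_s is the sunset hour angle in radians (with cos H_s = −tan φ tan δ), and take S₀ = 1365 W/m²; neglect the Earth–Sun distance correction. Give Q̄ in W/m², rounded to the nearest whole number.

−tan φ tan δ = −(-0.9725)(-0.1299) = -0.1263; H_s = arccos(-0.1263) = 97.26°. In radians, H_s = 1.6975.
H_s sin φ sin δ = 1.6975 × -0.6972 × -0.1288 = 0.1524.
cos φ cos δ sin H_s = 0.7169 × 0.9917 × 0.9920 = 0.7053.
Q̄ = (1365/π) × (0.1524 + 0.7053) = 434.49 × 0.8577 = 372.66 W/m².

373 W/m²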